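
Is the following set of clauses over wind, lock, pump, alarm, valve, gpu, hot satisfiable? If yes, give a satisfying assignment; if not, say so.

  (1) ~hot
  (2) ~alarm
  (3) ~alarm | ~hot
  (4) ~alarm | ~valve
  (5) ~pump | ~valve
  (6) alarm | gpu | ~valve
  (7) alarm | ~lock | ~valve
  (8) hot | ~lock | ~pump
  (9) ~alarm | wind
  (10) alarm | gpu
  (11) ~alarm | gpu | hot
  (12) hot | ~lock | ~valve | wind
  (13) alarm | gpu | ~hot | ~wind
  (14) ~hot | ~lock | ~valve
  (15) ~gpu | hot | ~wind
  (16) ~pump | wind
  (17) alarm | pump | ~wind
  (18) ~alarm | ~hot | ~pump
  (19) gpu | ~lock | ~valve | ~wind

wind: False; lock: False; pump: False; alarm: False; valve: True; gpu: True; hot: False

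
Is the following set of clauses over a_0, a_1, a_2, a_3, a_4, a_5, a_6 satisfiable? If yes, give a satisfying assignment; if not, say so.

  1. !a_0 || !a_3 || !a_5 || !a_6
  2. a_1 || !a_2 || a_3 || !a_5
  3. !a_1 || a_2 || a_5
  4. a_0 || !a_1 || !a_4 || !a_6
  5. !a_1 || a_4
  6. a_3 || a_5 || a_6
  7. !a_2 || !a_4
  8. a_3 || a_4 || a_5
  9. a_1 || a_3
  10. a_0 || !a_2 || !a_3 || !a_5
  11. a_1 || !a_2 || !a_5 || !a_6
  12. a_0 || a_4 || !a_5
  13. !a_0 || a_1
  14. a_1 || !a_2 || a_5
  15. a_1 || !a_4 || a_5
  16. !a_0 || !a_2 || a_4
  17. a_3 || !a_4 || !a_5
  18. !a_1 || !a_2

Set a_0 = True.
  then (!a_0 || a_1) forces a_1 = True.
  then (!a_1 || !a_2) forces a_2 = False.
  then (!a_1 || a_2 || a_5) forces a_5 = True.
  then (!a_1 || a_4) forces a_4 = True.
  then (a_3 || !a_4 || !a_5) forces a_3 = True.
  then (!a_0 || !a_3 || !a_5 || !a_6) forces a_6 = False.
All clauses satisfied.

a_0 = True, a_1 = True, a_2 = False, a_3 = True, a_4 = True, a_5 = True, a_6 = False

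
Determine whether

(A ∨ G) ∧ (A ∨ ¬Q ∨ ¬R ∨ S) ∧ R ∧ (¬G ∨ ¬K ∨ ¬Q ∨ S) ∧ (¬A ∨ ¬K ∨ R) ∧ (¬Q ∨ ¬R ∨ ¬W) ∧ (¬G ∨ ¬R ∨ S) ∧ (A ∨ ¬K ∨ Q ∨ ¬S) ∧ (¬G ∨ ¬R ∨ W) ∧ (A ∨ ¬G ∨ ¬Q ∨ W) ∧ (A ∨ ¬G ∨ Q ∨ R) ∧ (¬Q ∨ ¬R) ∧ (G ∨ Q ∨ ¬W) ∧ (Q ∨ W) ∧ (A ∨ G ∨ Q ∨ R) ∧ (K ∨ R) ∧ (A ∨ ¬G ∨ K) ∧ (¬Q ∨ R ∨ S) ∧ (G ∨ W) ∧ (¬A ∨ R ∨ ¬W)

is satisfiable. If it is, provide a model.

Unit clause (R) forces R = True.
In (¬Q ∨ ¬R) only ¬Q is left, so Q = False.
In (Q ∨ W) only W is left, so W = True.
In (G ∨ Q ∨ ¬W) only G is left, so G = True.
In (¬G ∨ ¬R ∨ S) only S is left, so S = True.
Set K = True.
  then (A ∨ ¬K ∨ Q ∨ ¬S) forces A = True.
All clauses satisfied.

K = True, S = True, R = True, G = True, W = True, Q = False, A = True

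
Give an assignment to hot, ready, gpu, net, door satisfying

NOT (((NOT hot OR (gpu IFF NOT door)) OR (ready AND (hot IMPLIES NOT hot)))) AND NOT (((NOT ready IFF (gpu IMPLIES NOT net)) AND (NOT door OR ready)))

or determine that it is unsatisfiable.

hot = True, ready = False, gpu = True, net = False, door = True

  NOT (((NOT hot OR (gpu IFF NOT door)) OR (ready AND (hot IMPLIES NOT hot)))) = True
    (NOT hot OR (gpu IFF NOT door)) OR (ready AND (hot IMPLIES NOT hot)) = False
      NOT hot OR (gpu IFF NOT door) = False
        NOT hot = False
        gpu IFF NOT door = False
          NOT door = False
      ready AND (hot IMPLIES NOT hot) = False
        hot IMPLIES NOT hot = False
          NOT hot = False
  NOT (((NOT ready IFF (gpu IMPLIES NOT net)) AND (NOT door OR ready))) = True
    (NOT ready IFF (gpu IMPLIES NOT net)) AND (NOT door OR ready) = False
      NOT ready IFF (gpu IMPLIES NOT net) = True
        NOT ready = True
        gpu IMPLIES NOT net = True
          NOT net = True
      NOT door OR ready = False
        NOT door = False
Both conjuncts True, so the formula holds.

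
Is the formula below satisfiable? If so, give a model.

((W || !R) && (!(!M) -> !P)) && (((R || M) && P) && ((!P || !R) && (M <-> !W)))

Unsatisfiable — no assignment works.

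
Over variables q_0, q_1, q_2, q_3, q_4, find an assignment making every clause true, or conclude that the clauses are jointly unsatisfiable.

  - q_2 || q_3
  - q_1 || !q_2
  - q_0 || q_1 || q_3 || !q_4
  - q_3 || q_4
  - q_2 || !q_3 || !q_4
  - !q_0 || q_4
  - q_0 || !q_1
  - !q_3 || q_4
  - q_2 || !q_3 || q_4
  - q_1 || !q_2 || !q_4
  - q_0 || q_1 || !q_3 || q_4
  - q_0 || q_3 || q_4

Set q_0 = True.
  then (!q_0 || q_4) forces q_4 = True.
Try q_1 = False:
  (q_1 || !q_2) forces q_2 = False.
  (q_2 || q_3) forces q_3 = True.
  clause (q_2 || !q_3 || !q_4) is falsified — backtrack.
So q_1 = True.
Set q_2 = True.
Set q_3 = False.
All clauses satisfied.

q_0: True; q_1: True; q_2: True; q_3: False; q_4: True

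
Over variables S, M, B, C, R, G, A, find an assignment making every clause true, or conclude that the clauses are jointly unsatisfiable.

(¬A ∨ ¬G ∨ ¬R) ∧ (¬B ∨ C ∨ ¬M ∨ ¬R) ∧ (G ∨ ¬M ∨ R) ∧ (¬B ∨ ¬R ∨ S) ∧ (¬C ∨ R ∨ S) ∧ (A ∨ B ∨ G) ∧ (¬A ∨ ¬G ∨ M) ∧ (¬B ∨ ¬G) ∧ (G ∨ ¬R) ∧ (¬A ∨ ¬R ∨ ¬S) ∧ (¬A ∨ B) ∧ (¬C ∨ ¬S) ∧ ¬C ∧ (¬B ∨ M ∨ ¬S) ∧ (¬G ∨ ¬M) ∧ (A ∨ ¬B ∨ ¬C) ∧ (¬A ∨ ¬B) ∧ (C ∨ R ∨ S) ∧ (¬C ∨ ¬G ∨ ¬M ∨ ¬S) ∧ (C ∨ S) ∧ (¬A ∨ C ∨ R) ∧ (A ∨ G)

Unit clause (¬C) forces C = False.
In (C ∨ S) only S is left, so S = True.
Try M = True:
  (¬G ∨ ¬M) forces G = False.
  (G ∨ ¬M ∨ R) forces R = True.
  clause (G ∨ ¬R) is falsified — backtrack.
So M = False.
  then (¬B ∨ M ∨ ¬S) forces B = False.
  then (¬A ∨ B) forces A = False.
  then (A ∨ G) forces G = True.
Set R = True.
All clauses satisfied.

S = True, M = False, B = False, C = False, R = True, G = True, A = False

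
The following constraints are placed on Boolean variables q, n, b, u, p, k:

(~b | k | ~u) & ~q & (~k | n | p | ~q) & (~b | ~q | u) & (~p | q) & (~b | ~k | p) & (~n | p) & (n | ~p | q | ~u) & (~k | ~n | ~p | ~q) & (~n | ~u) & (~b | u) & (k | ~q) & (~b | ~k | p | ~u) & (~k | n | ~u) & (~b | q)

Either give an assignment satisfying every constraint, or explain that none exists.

Unit clause (~q) forces q = False.
In (~p | q) only ~p is left, so p = False.
In (~n | p) only ~n is left, so n = False.
In (~b | q) only ~b is left, so b = False.
Set u = False.
Set k = False.
All clauses satisfied.

q = False, n = False, b = False, u = False, p = False, k = False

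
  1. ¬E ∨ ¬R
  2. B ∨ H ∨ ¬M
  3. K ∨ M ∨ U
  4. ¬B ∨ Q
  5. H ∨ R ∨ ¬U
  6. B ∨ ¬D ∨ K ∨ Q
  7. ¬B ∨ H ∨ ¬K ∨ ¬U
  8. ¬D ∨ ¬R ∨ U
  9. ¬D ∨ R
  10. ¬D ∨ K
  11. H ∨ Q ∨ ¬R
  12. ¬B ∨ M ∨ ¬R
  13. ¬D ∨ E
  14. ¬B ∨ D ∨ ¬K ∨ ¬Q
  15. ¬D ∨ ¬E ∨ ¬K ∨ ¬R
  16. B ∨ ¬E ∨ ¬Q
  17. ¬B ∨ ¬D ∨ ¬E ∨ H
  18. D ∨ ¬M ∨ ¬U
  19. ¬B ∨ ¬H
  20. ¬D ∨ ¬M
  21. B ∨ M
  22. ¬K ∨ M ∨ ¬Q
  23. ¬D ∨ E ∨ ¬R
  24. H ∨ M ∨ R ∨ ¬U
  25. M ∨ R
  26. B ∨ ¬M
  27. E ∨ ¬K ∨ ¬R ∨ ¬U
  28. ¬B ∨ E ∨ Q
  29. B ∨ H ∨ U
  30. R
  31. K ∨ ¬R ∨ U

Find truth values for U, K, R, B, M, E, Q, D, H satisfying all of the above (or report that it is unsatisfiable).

Case B = True:
  (¬B ∨ Q) forces Q = True.
  (¬B ∨ ¬H) forces H = False.
  (R) forces R = True.
  (¬E ∨ ¬R) forces E = False.
  (¬B ∨ M ∨ ¬R) forces M = True.
  (¬D ∨ E) forces D = False.
  (¬B ∨ D ∨ ¬K ∨ ¬Q) forces K = False.
  (D ∨ ¬M ∨ ¬U) forces U = False.
  Clause (K ∨ ¬R ∨ U) is falsified — contradiction.
Case B = False:
  (B ∨ M) forces M = True.
  Clause (B ∨ ¬M) is falsified — contradiction.
Both cases fail, so the formula is unsatisfiable.

No satisfying assignment exists.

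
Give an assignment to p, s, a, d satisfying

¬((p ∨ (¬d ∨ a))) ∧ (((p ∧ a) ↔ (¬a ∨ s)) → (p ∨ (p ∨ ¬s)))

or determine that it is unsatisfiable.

p: False; s: False; a: False; d: True

  ¬((p ∨ (¬d ∨ a))) = True
    p ∨ (¬d ∨ a) = False
      ¬d ∨ a = False
        ¬d = False
  ((p ∧ a) ↔ (¬a ∨ s)) → (p ∨ (p ∨ ¬s)) = True
    (p ∧ a) ↔ (¬a ∨ s) = False
      p ∧ a = False
      ¬a ∨ s = True
        ¬a = True
    p ∨ (p ∨ ¬s) = True
      p ∨ ¬s = True
        ¬s = True
Both conjuncts True, so the formula holds.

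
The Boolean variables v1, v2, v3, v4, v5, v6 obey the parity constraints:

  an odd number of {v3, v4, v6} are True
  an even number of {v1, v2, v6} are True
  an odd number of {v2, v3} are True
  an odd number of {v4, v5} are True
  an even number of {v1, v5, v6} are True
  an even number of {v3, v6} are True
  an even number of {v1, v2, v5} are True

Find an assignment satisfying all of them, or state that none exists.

UNSATISFIABLE

Adding constraints 3, 5, 6, 7 mod 2: every variable appears an even number of times on the left, so the left side is 0.
But the right sides sum to 1 (mod 2). 0 ≠ 1 — the system is inconsistent.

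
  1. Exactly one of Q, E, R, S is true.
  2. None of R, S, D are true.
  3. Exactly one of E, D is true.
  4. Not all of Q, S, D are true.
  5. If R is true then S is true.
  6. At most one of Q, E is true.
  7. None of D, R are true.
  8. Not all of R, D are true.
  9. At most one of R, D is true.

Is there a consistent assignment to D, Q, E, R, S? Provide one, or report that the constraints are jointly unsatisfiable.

D=F, Q=F, E=T, R=F, S=F

  (1) {Q, E, R, S}: 1 true — exactly one ✓
  (2) {R, S, D}: 0 true — none ✓
  (3) {E, D}: 1 true — exactly one ✓
  (4) {Q, S, D}: 0/3 true — not all ✓
  (5) R=F ⇒ S: vacuous ✓
  (6) {Q, E}: 1 true — at most one ✓
  (7) {D, R}: 0 true — none ✓
  (8) {R, D}: 0/2 true — not all ✓
  (9) {R, D}: 0 true — at most one ✓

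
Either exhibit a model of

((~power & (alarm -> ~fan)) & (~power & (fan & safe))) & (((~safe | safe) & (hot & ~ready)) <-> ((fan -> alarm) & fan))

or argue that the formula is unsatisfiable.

safe = True; ready = False; alarm = False; power = False; fan = True; hot = False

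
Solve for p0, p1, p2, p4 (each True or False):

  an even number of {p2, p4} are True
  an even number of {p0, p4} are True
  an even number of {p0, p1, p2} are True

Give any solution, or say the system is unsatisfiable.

p0=F, p1=F, p2=F, p4=F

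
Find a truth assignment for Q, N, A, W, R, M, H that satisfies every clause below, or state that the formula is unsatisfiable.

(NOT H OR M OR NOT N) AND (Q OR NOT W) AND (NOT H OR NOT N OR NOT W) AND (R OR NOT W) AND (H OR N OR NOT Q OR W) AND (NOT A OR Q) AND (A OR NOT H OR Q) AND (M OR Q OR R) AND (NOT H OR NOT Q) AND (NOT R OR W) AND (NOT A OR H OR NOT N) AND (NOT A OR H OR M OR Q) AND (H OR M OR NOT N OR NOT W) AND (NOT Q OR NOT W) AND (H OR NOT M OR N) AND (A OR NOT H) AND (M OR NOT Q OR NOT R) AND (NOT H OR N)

Set Q = True.
  then (NOT H OR NOT Q) forces H = False.
  then (NOT Q OR NOT W) forces W = False.
  then (H OR N OR NOT Q OR W) forces N = True.
  then (NOT R OR W) forces R = False.
  then (NOT A OR H OR NOT N) forces A = False.
Set M = False.
All clauses satisfied.

Q: True, N: True, A: False, W: False, R: False, M: False, H: False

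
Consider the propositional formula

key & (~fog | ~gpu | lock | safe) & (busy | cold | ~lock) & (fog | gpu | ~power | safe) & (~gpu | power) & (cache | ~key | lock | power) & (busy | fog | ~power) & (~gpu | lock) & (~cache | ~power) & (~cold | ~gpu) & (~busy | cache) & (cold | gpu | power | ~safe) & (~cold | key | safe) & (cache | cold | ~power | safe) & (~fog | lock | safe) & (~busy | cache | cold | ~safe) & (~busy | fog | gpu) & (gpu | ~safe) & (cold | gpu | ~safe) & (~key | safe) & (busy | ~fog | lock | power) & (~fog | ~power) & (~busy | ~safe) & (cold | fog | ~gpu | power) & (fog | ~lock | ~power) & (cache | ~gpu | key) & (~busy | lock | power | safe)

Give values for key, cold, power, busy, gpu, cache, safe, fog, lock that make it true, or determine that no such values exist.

Unsatisfiable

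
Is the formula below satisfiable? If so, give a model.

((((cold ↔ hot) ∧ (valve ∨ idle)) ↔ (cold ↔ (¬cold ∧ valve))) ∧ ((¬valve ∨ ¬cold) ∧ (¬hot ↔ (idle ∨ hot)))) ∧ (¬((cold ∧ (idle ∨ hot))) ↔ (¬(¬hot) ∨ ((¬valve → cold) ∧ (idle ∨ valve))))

UNSATISFIABLE

Case hot = True: the conjunct ¬hot ↔ (idle ∨ hot) becomes ¬True ↔ (idle ∨ True) = False.
Case hot = False: the formula simplifies to (((¬cold ∧ (valve ∨ idle)) ↔ (cold ↔ (¬cold ∧ valve))) ∧ ((¬valve ∨ ¬cold) ∧ idle)) ∧ (¬((cold ∧ idle)) ↔ ((¬valve → cold) ∧ (idle ∨ valve))).
  idle = True: simplifies to ((¬cold ↔ (cold ↔ (¬cold ∧ valve))) ∧ (¬valve ∨ ¬cold)) ∧ (¬cold ↔ (¬valve → cold)).
    cold = True: the conjunct ¬cold ↔ (¬valve → cold) becomes ¬True ↔ (¬valve → True) = False.
    cold = False: simplifies to ¬valve ∧ valve.
      valve = True: the conjunct ¬valve is False.
      valve = False: the conjunct valve is False.
  idle = False: the conjunct idle is False.
Both cases fail — unsatisfiable.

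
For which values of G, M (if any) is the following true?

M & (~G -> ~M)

G: True, M: True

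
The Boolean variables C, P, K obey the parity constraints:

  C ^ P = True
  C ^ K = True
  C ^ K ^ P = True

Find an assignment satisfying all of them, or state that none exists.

C: True, P: False, K: False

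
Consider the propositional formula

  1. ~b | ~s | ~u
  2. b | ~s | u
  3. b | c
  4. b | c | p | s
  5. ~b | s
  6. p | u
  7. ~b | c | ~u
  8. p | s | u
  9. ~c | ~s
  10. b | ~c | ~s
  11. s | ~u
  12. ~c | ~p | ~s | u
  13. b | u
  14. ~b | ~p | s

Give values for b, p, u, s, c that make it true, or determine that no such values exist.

Try b = False:
  (b | c) forces c = True.
  (~c | ~s) forces s = False.
  (s | ~u) forces u = False.
  clause (b | u) is falsified — backtrack.
So b = True.
  then (~b | s) forces s = True.
  then (~c | ~s) forces c = False.
  then (~b | ~s | ~u) forces u = False.
  then (p | u) forces p = True.
All clauses satisfied.

b=T, p=T, u=F, s=T, c=F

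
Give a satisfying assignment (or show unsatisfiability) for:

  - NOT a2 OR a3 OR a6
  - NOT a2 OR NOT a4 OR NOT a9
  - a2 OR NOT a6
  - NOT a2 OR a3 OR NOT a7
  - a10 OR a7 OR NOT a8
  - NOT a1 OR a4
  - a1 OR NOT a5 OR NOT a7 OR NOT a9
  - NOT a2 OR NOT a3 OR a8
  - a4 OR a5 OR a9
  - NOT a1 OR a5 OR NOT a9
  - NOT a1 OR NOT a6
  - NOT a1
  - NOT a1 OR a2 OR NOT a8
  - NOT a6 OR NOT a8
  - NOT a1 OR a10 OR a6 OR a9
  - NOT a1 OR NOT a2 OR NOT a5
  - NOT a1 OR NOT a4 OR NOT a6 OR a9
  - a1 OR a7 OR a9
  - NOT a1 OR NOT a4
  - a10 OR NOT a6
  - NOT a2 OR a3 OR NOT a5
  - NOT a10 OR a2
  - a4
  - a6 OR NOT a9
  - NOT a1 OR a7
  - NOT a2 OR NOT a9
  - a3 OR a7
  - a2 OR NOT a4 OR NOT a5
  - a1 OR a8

Unit clause (NOT a1) forces a1 = False.
Unit clause (a4) forces a4 = True.
In (a1 OR a8) only a8 is left, so a8 = True.
In (NOT a6 OR NOT a8) only NOT a6 is left, so a6 = False.
In (a6 OR NOT a9) only NOT a9 is left, so a9 = False.
In (a1 OR a7 OR a9) only a7 is left, so a7 = True.
Set a2 = False.
  then (NOT a10 OR a2) forces a10 = False.
  then (a2 OR NOT a4 OR NOT a5) forces a5 = False.
Set a3 = True.
All clauses satisfied.

a1=F, a2=F, a3=T, a4=T, a5=F, a6=F, a7=T, a8=T, a9=F, a10=F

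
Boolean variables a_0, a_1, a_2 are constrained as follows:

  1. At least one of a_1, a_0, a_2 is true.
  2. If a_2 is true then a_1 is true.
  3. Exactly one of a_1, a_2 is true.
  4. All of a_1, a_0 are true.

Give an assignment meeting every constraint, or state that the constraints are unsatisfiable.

a_0: True, a_1: True, a_2: False

  (1) {a_1, a_0, a_2}: 2 true — at least one ✓
  (2) a_2=F ⇒ a_1: vacuous ✓
  (3) {a_1, a_2}: 1 true — exactly one ✓
  (4) {a_1, a_0}: all 2 true ✓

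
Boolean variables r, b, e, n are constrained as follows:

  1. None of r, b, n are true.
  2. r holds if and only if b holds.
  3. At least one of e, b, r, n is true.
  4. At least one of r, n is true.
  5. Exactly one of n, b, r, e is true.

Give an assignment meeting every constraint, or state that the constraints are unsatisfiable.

Case n = True:
  Constraint (1) is violated (n=T) — contradiction.
Case n = False:
  (1) forces r = False.
  Constraint (4) is violated (r=F, n=F) — contradiction.
Both cases fail — unsatisfiable.

Unsatisfiable — no assignment works.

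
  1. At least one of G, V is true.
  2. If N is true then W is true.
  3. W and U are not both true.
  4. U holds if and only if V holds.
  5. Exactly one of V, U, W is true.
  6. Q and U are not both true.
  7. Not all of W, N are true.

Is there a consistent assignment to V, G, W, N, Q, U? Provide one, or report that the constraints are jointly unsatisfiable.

V = False; G = True; W = True; N = False; Q = True; U = False

  (1) {G, V}: 1 true — at least one ✓
  (2) N=F ⇒ W: vacuous ✓
  (3) W=T, U=F — not both ✓
  (4) U=F, V=F — same ✓
  (5) {V, U, W}: 1 true — exactly one ✓
  (6) Q=T, U=F — not both ✓
  (7) {W, N}: 1/2 true — not all ✓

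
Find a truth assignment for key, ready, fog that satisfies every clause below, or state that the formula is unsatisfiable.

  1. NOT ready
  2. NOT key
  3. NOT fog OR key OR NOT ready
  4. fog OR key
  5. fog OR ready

key = False, ready = False, fog = True

Unit clause (NOT ready) forces ready = False.
Unit clause (NOT key) forces key = False.
In (fog OR key) only fog is left, so fog = True.
Check each clause:
  (NOT ready): NOT ready holds.
  (NOT key): NOT key holds.
  (NOT fog OR key OR NOT ready): NOT ready holds.
  (fog OR key): fog holds.
  (fog OR ready): fog holds.
All clauses satisfied.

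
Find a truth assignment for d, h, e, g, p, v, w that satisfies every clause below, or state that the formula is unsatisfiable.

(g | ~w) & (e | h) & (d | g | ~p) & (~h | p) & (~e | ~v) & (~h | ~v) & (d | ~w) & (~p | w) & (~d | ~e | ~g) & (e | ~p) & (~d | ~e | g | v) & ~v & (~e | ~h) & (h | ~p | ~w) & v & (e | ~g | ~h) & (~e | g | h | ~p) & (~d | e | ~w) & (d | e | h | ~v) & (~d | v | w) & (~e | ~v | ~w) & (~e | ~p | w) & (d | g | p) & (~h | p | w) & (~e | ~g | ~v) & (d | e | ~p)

Case v = True:
  Clause (~v) is falsified — contradiction.
Case v = False:
  Clause (v) is falsified — contradiction.
Both cases fail, so the formula is unsatisfiable.

Unsatisfiable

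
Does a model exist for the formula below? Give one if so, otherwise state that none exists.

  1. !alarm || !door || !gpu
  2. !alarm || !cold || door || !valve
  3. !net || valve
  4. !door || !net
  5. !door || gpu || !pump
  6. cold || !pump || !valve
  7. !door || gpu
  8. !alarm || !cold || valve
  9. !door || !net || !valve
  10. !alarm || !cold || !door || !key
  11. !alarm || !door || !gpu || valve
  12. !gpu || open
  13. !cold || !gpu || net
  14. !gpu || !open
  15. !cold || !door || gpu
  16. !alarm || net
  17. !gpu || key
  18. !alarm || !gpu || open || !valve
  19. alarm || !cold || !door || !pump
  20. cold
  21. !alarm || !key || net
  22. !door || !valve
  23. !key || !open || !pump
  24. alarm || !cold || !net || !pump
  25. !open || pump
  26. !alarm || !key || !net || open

Unit clause (cold) forces cold = True.
Set open = True.
  then (!gpu || !open) forces gpu = False.
  then (!cold || !door || gpu) forces door = False.
  then (!open || pump) forces pump = True.
  then (!key || !open || !pump) forces key = False.
Set valve = True.
  then (!alarm || !cold || door || !valve) forces alarm = False.
  then (alarm || !cold || !net || !pump) forces net = False.
All clauses satisfied.

open=T; valve=T; key=F; gpu=F; cold=T; pump=T; net=F; alarm=F; door=F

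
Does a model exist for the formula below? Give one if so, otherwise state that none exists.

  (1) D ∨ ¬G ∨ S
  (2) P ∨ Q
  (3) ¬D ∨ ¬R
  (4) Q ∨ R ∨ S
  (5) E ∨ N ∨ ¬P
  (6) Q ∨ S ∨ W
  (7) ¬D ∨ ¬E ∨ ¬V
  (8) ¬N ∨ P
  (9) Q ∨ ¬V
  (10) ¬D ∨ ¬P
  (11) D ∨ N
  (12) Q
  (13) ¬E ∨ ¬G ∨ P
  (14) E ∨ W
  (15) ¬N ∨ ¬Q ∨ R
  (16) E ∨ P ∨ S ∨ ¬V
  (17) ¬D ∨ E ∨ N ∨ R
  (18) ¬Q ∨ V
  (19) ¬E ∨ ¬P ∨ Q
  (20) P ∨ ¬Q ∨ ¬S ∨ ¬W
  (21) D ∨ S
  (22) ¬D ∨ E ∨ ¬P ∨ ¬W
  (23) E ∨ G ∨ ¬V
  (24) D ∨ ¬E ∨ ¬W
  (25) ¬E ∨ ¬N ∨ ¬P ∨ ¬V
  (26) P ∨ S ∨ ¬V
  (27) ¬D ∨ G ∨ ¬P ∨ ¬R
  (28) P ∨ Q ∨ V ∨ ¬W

P = True, D = False, Q = True, E = False, S = True, V = True, R = True, W = True, N = True, G = True

Unit clause (Q) forces Q = True.
In (¬Q ∨ V) only V is left, so V = True.
Try P = False:
  (¬N ∨ P) forces N = False.
  (D ∨ N) forces D = True.
  (¬D ∨ ¬R) forces R = False.
  (¬D ∨ ¬E ∨ ¬V) forces E = False.
  clause (¬D ∨ E ∨ N ∨ R) is falsified — backtrack.
So P = True.
  then (¬D ∨ ¬P) forces D = False.
  then (D ∨ N) forces N = True.
  then (¬N ∨ ¬Q ∨ R) forces R = True.
  then (D ∨ S) forces S = True.
  then (¬E ∨ ¬N ∨ ¬P ∨ ¬V) forces E = False.
  then (E ∨ W) forces W = True.
  then (E ∨ G ∨ ¬V) forces G = True.
All clauses satisfied.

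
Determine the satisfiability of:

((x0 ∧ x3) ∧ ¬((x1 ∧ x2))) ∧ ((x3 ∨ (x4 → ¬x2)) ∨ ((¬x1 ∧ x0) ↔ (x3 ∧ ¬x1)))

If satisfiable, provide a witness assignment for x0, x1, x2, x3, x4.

x0: True, x1: False, x2: False, x3: True, x4: False

  (x0 ∧ x3) ∧ ¬((x1 ∧ x2)) = True
    x0 ∧ x3 = True
    ¬((x1 ∧ x2)) = True
      x1 ∧ x2 = False
  (x3 ∨ (x4 → ¬x2)) ∨ ((¬x1 ∧ x0) ↔ (x3 ∧ ¬x1)) = True
    x3 ∨ (x4 → ¬x2) = True
      x4 → ¬x2 = True
        ¬x2 = True
    (¬x1 ∧ x0) ↔ (x3 ∧ ¬x1) = True
      ¬x1 ∧ x0 = True
        ¬x1 = True
      x3 ∧ ¬x1 = True
        ¬x1 = True
Both conjuncts True, so the formula holds.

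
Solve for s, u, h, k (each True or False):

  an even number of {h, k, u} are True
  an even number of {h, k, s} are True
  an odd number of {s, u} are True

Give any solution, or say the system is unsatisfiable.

The formula is unsatisfiable.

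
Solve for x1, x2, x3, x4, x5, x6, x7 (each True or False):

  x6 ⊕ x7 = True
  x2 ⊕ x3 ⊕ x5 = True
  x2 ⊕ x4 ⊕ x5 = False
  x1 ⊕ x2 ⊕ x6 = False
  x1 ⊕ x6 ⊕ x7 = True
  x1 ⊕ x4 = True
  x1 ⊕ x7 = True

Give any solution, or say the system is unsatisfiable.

x1 = False, x2 = False, x3 = False, x4 = True, x5 = True, x6 = False, x7 = True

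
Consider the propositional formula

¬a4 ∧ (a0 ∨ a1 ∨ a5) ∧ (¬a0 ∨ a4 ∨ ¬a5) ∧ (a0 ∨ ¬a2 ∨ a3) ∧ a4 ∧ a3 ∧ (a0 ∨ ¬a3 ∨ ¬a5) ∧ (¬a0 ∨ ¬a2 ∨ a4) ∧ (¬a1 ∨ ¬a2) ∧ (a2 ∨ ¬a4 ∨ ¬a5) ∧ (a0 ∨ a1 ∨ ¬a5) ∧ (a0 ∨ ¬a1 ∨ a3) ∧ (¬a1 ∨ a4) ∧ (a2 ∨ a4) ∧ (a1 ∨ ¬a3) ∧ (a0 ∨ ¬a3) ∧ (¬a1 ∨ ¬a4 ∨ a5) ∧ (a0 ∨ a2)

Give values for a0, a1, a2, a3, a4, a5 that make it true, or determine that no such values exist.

Case a4 = True:
  Clause (¬a4) is falsified — contradiction.
Case a4 = False:
  Clause (a4) is falsified — contradiction.
Both cases fail, so the formula is unsatisfiable.

Unsatisfiable — no assignment works.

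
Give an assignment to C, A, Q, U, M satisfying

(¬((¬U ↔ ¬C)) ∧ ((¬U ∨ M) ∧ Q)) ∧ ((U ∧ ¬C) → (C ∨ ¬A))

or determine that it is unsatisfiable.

C: True; A: True; Q: True; U: False; M: True

  ¬((¬U ↔ ¬C)) ∧ ((¬U ∨ M) ∧ Q) = True
    ¬((¬U ↔ ¬C)) = True
      ¬U ↔ ¬C = False
        ¬U = True
        ¬C = False
    (¬U ∨ M) ∧ Q = True
      ¬U ∨ M = True
        ¬U = True
  (U ∧ ¬C) → (C ∨ ¬A) = True
    U ∧ ¬C = False
      ¬C = False
    C ∨ ¬A = True
      ¬A = False
Both conjuncts True, so the formula holds.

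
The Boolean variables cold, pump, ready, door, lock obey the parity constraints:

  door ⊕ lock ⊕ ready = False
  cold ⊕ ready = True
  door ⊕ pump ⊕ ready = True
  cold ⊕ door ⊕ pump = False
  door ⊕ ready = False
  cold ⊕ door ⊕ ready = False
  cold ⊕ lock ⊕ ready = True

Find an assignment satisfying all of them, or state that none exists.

cold = False, pump = True, ready = True, door = True, lock = False

door ⊕ lock ⊕ ready = T ⊕ F ⊕ T = False ✓
cold ⊕ ready = F ⊕ T = True ✓
door ⊕ pump ⊕ ready = T ⊕ T ⊕ T = True ✓
cold ⊕ door ⊕ pump = F ⊕ T ⊕ T = False ✓
door ⊕ ready = T ⊕ T = False ✓
cold ⊕ door ⊕ ready = F ⊕ T ⊕ T = False ✓
cold ⊕ lock ⊕ ready = F ⊕ F ⊕ T = True ✓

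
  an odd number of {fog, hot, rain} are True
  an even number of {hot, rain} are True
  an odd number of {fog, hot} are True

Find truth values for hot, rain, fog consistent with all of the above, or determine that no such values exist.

hot = False; rain = False; fog = True

{fog, hot, rain}: 1 true → odd ✓
{hot, rain}: 0 true → even ✓
{fog, hot}: 1 true → odd ✓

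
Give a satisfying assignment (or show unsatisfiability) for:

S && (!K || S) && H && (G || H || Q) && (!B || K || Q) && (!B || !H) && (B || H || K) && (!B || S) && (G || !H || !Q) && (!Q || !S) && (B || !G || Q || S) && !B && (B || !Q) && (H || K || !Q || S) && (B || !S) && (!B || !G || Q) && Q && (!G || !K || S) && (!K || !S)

Case B = True:
  Clause (!B) is falsified — contradiction.
Case B = False:
  (S) forces S = True.
  Clause (B || !S) is falsified — contradiction.
Both cases fail, so the formula is unsatisfiable.

Unsatisfiable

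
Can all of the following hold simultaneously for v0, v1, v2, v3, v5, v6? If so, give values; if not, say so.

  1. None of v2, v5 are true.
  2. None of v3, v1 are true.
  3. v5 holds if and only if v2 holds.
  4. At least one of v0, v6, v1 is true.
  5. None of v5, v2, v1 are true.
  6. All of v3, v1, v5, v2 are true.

UNSATISFIABLE

Case v1 = True:
  Constraint (2) is violated (v1=T) — contradiction.
Case v1 = False:
  Constraint (6) is violated (v1=F) — contradiction.
Both cases fail — unsatisfiable.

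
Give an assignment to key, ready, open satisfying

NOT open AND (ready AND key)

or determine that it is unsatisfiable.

key = True; ready = True; open = False

  NOT open = True
  ready AND key = True
Both conjuncts True, so the formula holds.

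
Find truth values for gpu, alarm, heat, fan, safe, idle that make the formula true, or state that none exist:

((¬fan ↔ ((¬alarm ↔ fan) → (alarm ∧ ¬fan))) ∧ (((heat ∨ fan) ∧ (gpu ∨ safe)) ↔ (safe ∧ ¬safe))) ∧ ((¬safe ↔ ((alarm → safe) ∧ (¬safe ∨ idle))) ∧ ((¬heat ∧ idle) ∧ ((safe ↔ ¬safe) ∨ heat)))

Case heat = True: the conjunct ¬heat is False.
Case heat = False: the formula simplifies to ((¬fan ↔ ((¬alarm ↔ fan) → (alarm ∧ ¬fan))) ∧ ((fan ∧ (gpu ∨ safe)) ↔ (safe ∧ ¬safe))) ∧ ((¬safe ↔ ((alarm → safe) ∧ (¬safe ∨ idle))) ∧ (idle ∧ (safe ↔ ¬safe))).
  safe = True: the conjunct safe ↔ ¬safe becomes True ↔ ¬True = False.
  safe = False: the conjunct safe ↔ ¬safe becomes False ↔ ¬False = False.
Both cases fail — unsatisfiable.

UNSATISFIABLE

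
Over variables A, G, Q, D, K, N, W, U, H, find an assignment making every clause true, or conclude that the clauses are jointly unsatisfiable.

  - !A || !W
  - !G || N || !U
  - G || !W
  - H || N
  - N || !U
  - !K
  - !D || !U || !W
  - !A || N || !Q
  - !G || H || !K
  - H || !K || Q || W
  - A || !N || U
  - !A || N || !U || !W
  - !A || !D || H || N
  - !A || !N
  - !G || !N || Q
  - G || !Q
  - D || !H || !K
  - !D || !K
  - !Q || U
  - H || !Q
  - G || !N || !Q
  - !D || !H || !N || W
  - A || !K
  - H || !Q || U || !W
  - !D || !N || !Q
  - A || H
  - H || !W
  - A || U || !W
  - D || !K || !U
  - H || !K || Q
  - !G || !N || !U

Unit clause (!K) forces K = False.
Set A = True.
  then (!A || !W) forces W = False.
  then (!A || !N) forces N = False.
  then (H || N) forces H = True.
  then (N || !U) forces U = False.
  then (!A || N || !Q) forces Q = False.
Set G = False.
Set D = True.
All clauses satisfied.

A: True, G: False, Q: False, D: True, K: False, N: False, W: False, U: False, H: True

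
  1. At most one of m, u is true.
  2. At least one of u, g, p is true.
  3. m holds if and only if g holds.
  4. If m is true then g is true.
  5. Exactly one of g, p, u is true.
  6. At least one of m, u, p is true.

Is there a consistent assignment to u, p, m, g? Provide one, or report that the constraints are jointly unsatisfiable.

u = True, p = False, m = False, g = False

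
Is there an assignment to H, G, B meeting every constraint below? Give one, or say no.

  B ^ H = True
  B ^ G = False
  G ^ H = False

The formula is unsatisfiable.

Adding constraints 1, 2, 3 mod 2: every variable appears an even number of times on the left, so the left side is 0.
But the right sides sum to 1 (mod 2). 0 ≠ 1 — the system is inconsistent.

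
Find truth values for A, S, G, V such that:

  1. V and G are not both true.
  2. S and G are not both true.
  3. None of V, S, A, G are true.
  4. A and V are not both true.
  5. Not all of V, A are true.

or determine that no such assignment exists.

A = False; S = False; G = False; V = False

  (1) V=F, G=F — not both ✓
  (2) S=F, G=F — not both ✓
  (3) {V, S, A, G}: 0 true — none ✓
  (4) A=F, V=F — not both ✓
  (5) {V, A}: 0/2 true — not all ✓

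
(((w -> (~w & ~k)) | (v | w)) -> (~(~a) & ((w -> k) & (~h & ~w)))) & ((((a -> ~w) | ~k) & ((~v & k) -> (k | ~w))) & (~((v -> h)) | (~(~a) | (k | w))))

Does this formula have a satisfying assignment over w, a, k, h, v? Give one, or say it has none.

w=F, a=T, k=F, h=F, v=T

  ((w -> (~w & ~k)) | (v | w)) -> (~(~a) & ((w -> k) & (~h & ~w))) = True
    (w -> (~w & ~k)) | (v | w) = True
      w -> (~w & ~k) = True
        ~w & ~k = True
          ~w = True
          ~k = True
      v | w = True
    ~(~a) & ((w -> k) & (~h & ~w)) = True
      ~(~a) = True
        ~a = False
      (w -> k) & (~h & ~w) = True
        w -> k = True
        ~h & ~w = True
          ~h = True
          ~w = True
  (((a -> ~w) | ~k) & ((~v & k) -> (k | ~w))) & (~((v -> h)) | (~(~a) | (k | w))) = True
    ((a -> ~w) | ~k) & ((~v & k) -> (k | ~w)) = True
      (a -> ~w) | ~k = True
        a -> ~w = True
          ~w = True
        ~k = True
      (~v & k) -> (k | ~w) = True
        ~v & k = False
          ~v = False
        k | ~w = True
          ~w = True
    ~((v -> h)) | (~(~a) | (k | w)) = True
      ~((v -> h)) = True
        v -> h = False
      ~(~a) | (k | w) = True
        ~(~a) = True
          ~a = False
        k | w = False
Both conjuncts True, so the formula holds.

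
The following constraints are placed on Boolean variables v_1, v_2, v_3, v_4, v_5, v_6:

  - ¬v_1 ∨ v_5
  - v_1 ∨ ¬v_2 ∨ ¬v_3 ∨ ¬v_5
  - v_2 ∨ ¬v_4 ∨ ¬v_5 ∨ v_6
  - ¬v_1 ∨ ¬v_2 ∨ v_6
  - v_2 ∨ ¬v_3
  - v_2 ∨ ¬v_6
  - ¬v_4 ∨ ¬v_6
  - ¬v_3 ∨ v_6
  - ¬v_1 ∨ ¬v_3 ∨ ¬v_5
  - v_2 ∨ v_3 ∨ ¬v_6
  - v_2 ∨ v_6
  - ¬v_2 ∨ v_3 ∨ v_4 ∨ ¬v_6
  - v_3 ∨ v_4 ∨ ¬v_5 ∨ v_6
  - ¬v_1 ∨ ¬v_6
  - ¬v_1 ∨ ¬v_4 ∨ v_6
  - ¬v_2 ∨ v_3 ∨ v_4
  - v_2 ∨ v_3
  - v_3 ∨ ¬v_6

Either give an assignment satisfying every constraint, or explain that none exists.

v_1 = False; v_2 = True; v_3 = True; v_4 = False; v_5 = False; v_6 = True

Try v_1 = True:
  (¬v_1 ∨ v_5) forces v_5 = True.
  (¬v_1 ∨ ¬v_3 ∨ ¬v_5) forces v_3 = False.
  (¬v_1 ∨ ¬v_6) forces v_6 = False.
  (¬v_1 ∨ ¬v_2 ∨ v_6) forces v_2 = False.
  clause (v_2 ∨ v_6) is falsified — backtrack.
So v_1 = False.
Set v_2 = True.
Set v_3 = True.
  then (v_1 ∨ ¬v_2 ∨ ¬v_3 ∨ ¬v_5) forces v_5 = False.
  then (¬v_3 ∨ v_6) forces v_6 = True.
  then (¬v_4 ∨ ¬v_6) forces v_4 = False.
All clauses satisfied.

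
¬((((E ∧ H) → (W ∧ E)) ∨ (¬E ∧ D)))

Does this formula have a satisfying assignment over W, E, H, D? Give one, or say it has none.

W: False; E: True; H: True; D: True

  ¬((((E ∧ H) → (W ∧ E)) ∨ (¬E ∧ D))) = True
    ((E ∧ H) → (W ∧ E)) ∨ (¬E ∧ D) = False
      (E ∧ H) → (W ∧ E) = False
        E ∧ H = True
        W ∧ E = False
      ¬E ∧ D = False
        ¬E = False
The formula evaluates to True.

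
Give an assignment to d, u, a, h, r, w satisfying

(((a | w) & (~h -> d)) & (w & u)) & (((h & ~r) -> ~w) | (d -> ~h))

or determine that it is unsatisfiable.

d=T; u=T; a=T; h=F; r=F; w=T

  ((a | w) & (~h -> d)) & (w & u) = True
    (a | w) & (~h -> d) = True
      a | w = True
      ~h -> d = True
        ~h = True
    w & u = True
  ((h & ~r) -> ~w) | (d -> ~h) = True
    (h & ~r) -> ~w = True
      h & ~r = False
        ~r = True
      ~w = False
    d -> ~h = True
      ~h = True
Both conjuncts True, so the formula holds.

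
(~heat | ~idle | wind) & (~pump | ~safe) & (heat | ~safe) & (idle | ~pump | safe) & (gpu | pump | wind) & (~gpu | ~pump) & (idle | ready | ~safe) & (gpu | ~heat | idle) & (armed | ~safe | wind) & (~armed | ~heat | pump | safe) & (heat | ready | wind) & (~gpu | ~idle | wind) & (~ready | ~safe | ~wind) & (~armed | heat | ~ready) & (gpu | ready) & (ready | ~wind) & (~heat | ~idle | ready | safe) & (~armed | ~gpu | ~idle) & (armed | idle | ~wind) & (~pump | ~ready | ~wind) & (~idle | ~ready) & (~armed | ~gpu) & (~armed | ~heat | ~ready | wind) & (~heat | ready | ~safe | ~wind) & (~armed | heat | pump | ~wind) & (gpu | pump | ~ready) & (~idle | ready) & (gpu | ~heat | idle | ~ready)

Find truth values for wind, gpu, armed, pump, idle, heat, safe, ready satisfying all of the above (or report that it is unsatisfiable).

wind = False, gpu = True, armed = False, pump = False, idle = False, heat = True, safe = False, ready = True

Set wind = False.
Set gpu = True.
  then (~gpu | ~pump) forces pump = False.
  then (~gpu | ~idle | wind) forces idle = False.
  then (~armed | ~gpu) forces armed = False.
  then (armed | ~safe | wind) forces safe = False.
Set heat = True.
Set ready = True.
All clauses satisfied.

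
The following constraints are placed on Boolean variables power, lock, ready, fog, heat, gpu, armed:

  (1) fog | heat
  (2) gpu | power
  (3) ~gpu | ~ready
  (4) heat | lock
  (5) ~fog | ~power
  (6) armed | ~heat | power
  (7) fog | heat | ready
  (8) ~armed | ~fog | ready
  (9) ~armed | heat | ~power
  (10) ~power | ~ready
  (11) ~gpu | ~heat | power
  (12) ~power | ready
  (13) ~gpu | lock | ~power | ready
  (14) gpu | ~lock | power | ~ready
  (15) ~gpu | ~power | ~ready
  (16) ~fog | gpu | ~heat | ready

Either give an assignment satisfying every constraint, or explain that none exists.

power = False; lock = True; ready = False; fog = True; heat = False; gpu = True; armed = False

Try power = True:
  (~fog | ~power) forces fog = False.
  (fog | heat) forces heat = True.
  (~power | ~ready) forces ready = False.
  clause (~power | ready) is falsified — backtrack.
So power = False.
  then (gpu | power) forces gpu = True.
  then (~gpu | ~ready) forces ready = False.
  then (~gpu | ~heat | power) forces heat = False.
  then (fog | heat) forces fog = True.
  then (heat | lock) forces lock = True.
  then (~armed | ~fog | ready) forces armed = False.
All clauses satisfied.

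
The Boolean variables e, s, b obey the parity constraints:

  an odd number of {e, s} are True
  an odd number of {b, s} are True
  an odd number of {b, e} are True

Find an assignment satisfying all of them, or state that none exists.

No satisfying assignment exists.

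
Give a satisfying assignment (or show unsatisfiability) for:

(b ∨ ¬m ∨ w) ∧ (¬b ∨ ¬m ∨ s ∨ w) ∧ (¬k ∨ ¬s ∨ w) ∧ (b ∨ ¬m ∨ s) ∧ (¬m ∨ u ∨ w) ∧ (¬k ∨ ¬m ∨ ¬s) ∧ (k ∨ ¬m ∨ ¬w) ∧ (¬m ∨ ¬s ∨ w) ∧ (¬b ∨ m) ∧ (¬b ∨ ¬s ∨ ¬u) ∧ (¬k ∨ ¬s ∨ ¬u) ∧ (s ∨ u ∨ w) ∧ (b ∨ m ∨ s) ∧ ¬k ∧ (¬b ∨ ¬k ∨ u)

Unit clause (¬k) forces k = False.
Try m = True:
  (k ∨ ¬m ∨ ¬w) forces w = False.
  (b ∨ ¬m ∨ w) forces b = True.
  (¬b ∨ ¬m ∨ s ∨ w) forces s = True.
  clause (¬m ∨ ¬s ∨ w) is falsified — backtrack.
So m = False.
  then (¬b ∨ m) forces b = False.
  then (b ∨ m ∨ s) forces s = True.
Set w = True.
Set u = True.
All clauses satisfied.

m = False, w = True, s = True, k = False, u = True, b = False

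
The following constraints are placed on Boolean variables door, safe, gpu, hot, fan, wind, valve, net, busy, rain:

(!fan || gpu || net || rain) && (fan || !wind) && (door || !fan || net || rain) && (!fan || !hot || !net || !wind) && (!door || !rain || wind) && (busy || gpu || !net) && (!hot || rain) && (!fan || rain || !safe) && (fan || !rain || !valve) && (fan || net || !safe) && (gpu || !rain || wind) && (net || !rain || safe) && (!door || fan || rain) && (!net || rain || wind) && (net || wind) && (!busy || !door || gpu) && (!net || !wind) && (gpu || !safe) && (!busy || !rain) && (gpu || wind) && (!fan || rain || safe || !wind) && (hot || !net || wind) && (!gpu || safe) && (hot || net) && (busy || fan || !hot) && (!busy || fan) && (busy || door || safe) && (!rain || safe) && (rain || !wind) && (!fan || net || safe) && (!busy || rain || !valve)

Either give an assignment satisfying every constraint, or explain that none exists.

door = True, safe = True, gpu = True, hot = True, fan = True, wind = True, valve = True, net = False, busy = False, rain = True

Set door = True.
Set safe = True.
  then (gpu || !safe) forces gpu = True.
Set hot = True.
  then (!hot || rain) forces rain = True.
  then (!busy || !rain) forces busy = False.
  then (busy || fan || !hot) forces fan = True.
  then (!door || !rain || wind) forces wind = True.
  then (!net || !wind) forces net = False.
Set valve = True.
All clauses satisfied.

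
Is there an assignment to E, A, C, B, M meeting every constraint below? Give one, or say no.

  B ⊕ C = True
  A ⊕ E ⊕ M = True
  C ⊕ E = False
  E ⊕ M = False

E=F, A=T, C=F, B=T, M=F

B ⊕ C = T ⊕ F = True ✓
A ⊕ E ⊕ M = T ⊕ F ⊕ F = True ✓
C ⊕ E = F ⊕ F = False ✓
E ⊕ M = F ⊕ F = False ✓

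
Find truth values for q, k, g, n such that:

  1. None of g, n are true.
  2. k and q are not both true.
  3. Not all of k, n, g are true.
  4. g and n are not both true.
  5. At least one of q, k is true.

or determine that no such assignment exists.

q = False, k = True, g = False, n = False

  (1) {g, n}: 0 true — none ✓
  (2) k=T, q=F — not both ✓
  (3) {k, n, g}: 1/3 true — not all ✓
  (4) g=F, n=F — not both ✓
  (5) {q, k}: 1 true — at least one ✓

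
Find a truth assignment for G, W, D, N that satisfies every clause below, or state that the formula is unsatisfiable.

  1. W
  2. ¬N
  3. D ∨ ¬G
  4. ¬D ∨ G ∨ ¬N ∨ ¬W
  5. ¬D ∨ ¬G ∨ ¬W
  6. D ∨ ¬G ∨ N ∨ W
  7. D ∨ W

Unit clause (W) forces W = True.
Unit clause (¬N) forces N = False.
Try G = True:
  (D ∨ ¬G) forces D = True.
  clause (¬D ∨ ¬G ∨ ¬W) is falsified — backtrack.
So G = False.
Set D = False.
All clauses satisfied.

G = False, W = True, D = False, N = False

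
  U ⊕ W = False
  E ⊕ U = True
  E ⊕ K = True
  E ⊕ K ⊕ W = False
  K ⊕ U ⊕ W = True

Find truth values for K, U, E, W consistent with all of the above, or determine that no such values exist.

K = True, U = True, E = False, W = True

U ⊕ W = T ⊕ T = False ✓
E ⊕ U = F ⊕ T = True ✓
E ⊕ K = F ⊕ T = True ✓
E ⊕ K ⊕ W = F ⊕ T ⊕ T = False ✓
K ⊕ U ⊕ W = T ⊕ T ⊕ T = True ✓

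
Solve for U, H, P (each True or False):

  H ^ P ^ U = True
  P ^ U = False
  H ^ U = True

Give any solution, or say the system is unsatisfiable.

U: False, H: True, P: False

H ^ P ^ U = T ^ F ^ F = True ✓
P ^ U = F ^ F = False ✓
H ^ U = T ^ F = True ✓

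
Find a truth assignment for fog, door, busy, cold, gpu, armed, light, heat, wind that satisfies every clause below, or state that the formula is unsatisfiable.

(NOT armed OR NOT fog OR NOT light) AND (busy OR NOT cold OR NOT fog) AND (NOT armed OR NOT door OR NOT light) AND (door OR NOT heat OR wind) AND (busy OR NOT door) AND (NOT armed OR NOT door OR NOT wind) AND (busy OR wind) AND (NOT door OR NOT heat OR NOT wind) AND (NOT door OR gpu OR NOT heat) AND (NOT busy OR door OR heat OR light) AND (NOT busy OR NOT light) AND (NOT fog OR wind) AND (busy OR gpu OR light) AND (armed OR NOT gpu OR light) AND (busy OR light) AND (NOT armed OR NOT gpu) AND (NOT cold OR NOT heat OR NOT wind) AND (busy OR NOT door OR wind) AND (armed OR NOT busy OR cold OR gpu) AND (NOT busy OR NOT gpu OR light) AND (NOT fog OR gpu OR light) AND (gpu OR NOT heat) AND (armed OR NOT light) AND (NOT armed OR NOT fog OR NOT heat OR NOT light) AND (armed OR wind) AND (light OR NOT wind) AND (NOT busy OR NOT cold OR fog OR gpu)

Try fog = True:
  (NOT fog OR wind) forces wind = True.
  (light OR NOT wind) forces light = True.
  (NOT armed OR NOT fog OR NOT light) forces armed = False.
  clause (armed OR NOT light) is falsified — backtrack.
So fog = False.
Set door = False.
Set busy = False.
  then (busy OR wind) forces wind = True.
  then (busy OR light) forces light = True.
  then (armed OR NOT light) forces armed = True.
  then (NOT armed OR NOT gpu) forces gpu = False.
  then (gpu OR NOT heat) forces heat = False.
Set cold = True.
All clauses satisfied.

fog: False, door: False, busy: False, cold: True, gpu: False, armed: True, light: True, heat: False, wind: True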